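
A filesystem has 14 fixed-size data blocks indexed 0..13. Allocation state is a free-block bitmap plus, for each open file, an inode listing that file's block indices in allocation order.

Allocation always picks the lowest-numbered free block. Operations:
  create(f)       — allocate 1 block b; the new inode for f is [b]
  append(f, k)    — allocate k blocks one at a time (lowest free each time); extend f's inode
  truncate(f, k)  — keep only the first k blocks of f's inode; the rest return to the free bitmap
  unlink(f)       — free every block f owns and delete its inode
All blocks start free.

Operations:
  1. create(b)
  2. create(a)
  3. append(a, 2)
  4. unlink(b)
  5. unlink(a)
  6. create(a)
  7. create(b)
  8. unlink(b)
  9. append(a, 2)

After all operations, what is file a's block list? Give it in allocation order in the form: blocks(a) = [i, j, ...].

blocks(a) = [0, 1, 2]

after create(b) → b:[0]  free=[F.............]
after create(a) → a:[1], b:[0]  free=[FF............]
after append(a, 2) → a:[1, 2, 3], b:[0]  free=[FFFF..........]
after unlink(b) → a:[1, 2, 3]  free=[.FFF..........]
after unlink(a) →   free=[..............]
after create(a) → a:[0]  free=[F.............]
after create(b) → a:[0], b:[1]  free=[FF............]
after unlink(b) → a:[0]  free=[F.............]
after append(a, 2) → a:[0, 1, 2]  free=[FFF...........]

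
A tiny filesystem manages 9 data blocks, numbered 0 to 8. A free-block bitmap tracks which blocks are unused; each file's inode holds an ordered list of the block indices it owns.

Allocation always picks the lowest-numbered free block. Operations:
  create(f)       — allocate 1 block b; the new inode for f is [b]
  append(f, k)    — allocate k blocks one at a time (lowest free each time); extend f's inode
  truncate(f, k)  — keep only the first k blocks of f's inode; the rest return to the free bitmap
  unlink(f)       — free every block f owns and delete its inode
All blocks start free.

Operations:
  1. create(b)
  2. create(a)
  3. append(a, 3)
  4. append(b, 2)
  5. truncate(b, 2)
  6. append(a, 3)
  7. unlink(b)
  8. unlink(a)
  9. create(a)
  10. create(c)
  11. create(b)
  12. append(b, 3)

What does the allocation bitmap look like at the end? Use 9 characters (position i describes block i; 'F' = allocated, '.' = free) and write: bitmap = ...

bitmap = FFFFFF...

[1] create(b) — b=0 (map F........)
[2] create(a) — a=1 b=0 (map FF.......)
[3] append(a, 3) — a=1,2,3,4 b=0 (map FFFFF....)
[4] append(b, 2) — a=1,2,3,4 b=0,5,6 (map FFFFFFF..)
[5] truncate(b, 2) — a=1,2,3,4 b=0,5 (map FFFFFF...)
[6] append(a, 3) — a=1,2,3,4,6,7,8 b=0,5 (map FFFFFFFFF)
[7] unlink(b) — a=1,2,3,4,6,7,8 (map .FFFF.FFF)
[8] unlink(a) —  (map .........)
[9] create(a) — a=0 (map F........)
[10] create(c) — a=0 c=1 (map FF.......)
[11] create(b) — a=0 b=2 c=1 (map FFF......)
[12] append(b, 3) — a=0 b=2,3,4,5 c=1 (map FFFFFF...)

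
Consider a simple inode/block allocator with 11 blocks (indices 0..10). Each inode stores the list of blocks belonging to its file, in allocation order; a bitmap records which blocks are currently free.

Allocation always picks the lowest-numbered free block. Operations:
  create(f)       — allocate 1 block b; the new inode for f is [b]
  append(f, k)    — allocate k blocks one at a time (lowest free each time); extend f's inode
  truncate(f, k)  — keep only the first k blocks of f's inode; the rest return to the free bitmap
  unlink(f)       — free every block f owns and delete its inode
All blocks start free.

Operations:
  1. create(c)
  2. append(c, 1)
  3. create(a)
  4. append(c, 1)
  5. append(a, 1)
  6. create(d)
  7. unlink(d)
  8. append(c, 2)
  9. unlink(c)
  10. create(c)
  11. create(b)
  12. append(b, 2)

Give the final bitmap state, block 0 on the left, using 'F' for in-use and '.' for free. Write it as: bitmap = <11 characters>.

bitmap = FFFFFF.....

[1] create(c) — c=0 (map F..........)
[2] append(c, 1) — c=0,1 (map FF.........)
[3] create(a) — a=2 c=0,1 (map FFF........)
[4] append(c, 1) — a=2 c=0,1,3 (map FFFF.......)
[5] append(a, 1) — a=2,4 c=0,1,3 (map FFFFF......)
[6] create(d) — a=2,4 c=0,1,3 d=5 (map FFFFFF.....)
[7] unlink(d) — a=2,4 c=0,1,3 (map FFFFF......)
[8] append(c, 2) — a=2,4 c=0,1,3,5,6 (map FFFFFFF....)
[9] unlink(c) — a=2,4 (map ..F.F......)
[10] create(c) — a=2,4 c=0 (map F.F.F......)
[11] create(b) — a=2,4 b=1 c=0 (map FFF.F......)
[12] append(b, 2) — a=2,4 b=1,3,5 c=0 (map FFFFFF.....)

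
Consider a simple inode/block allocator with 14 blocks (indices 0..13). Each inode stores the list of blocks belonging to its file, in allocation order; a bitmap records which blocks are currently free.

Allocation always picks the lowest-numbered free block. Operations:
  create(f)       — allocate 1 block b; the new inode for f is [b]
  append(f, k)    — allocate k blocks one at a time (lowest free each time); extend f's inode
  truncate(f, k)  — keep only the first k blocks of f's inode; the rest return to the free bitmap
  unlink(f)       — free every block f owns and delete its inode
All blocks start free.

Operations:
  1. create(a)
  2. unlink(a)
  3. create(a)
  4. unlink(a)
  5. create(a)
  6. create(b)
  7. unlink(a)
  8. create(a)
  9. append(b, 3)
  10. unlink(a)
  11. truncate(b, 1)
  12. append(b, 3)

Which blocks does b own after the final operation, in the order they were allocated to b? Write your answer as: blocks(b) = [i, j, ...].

  1. create(a)  ⇒  F.............  {a→[0]}
  2. unlink(a)  ⇒  ..............  {}
  3. create(a)  ⇒  F.............  {a→[0]}
  4. unlink(a)  ⇒  ..............  {}
  5. create(a)  ⇒  F.............  {a→[0]}
  6. create(b)  ⇒  FF............  {a→[0]; b→[1]}
  7. unlink(a)  ⇒  .F............  {b→[1]}
  8. create(a)  ⇒  FF............  {a→[0]; b→[1]}
  9. append(b, 3)  ⇒  FFFFF.........  {a→[0]; b→[1, 2, 3, 4]}
  10. unlink(a)  ⇒  .FFFF.........  {b→[1, 2, 3, 4]}
  11. truncate(b, 1)  ⇒  .F............  {b→[1]}
  12. append(b, 3)  ⇒  FFFF..........  {b→[1, 0, 2, 3]}

blocks(b) = [1, 0, 2, 3]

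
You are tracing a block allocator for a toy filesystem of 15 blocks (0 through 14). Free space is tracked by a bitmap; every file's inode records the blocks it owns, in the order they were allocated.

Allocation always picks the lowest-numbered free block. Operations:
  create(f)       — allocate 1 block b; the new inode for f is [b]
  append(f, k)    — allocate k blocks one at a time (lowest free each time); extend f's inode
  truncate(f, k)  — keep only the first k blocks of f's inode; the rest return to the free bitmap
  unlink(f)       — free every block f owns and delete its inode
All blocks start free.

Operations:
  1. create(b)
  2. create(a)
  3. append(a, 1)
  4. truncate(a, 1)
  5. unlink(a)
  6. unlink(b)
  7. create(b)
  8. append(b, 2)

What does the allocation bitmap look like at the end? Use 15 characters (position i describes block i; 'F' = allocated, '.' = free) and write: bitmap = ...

bitmap = FFF............

create(b): bitmap=F.............. | b=[0]
create(a): bitmap=FF............. | a=[1] b=[0]
append(a, 1): bitmap=FFF............ | a=[1, 2] b=[0]
truncate(a, 1): bitmap=FF............. | a=[1] b=[0]
unlink(a): bitmap=F.............. | b=[0]
unlink(b): bitmap=............... | 
create(b): bitmap=F.............. | b=[0]
append(b, 2): bitmap=FFF............ | b=[0, 1, 2]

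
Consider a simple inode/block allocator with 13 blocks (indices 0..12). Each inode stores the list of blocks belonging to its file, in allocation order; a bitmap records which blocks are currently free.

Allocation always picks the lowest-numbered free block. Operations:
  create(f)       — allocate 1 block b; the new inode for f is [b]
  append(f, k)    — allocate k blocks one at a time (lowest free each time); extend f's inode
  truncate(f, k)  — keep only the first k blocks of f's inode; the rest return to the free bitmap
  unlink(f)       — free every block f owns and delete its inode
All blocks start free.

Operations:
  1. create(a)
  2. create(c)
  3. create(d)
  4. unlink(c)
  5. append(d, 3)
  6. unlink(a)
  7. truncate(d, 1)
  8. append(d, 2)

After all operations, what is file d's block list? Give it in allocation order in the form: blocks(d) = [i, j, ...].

blocks(d) = [2, 0, 1]

[1] create(a) — a=0 (map F............)
[2] create(c) — a=0 c=1 (map FF...........)
[3] create(d) — a=0 c=1 d=2 (map FFF..........)
[4] unlink(c) — a=0 d=2 (map F.F..........)
[5] append(d, 3) — a=0 d=2,1,3,4 (map FFFFF........)
[6] unlink(a) — d=2,1,3,4 (map .FFFF........)
[7] truncate(d, 1) — d=2 (map ..F..........)
[8] append(d, 2) — d=2,0,1 (map FFF..........)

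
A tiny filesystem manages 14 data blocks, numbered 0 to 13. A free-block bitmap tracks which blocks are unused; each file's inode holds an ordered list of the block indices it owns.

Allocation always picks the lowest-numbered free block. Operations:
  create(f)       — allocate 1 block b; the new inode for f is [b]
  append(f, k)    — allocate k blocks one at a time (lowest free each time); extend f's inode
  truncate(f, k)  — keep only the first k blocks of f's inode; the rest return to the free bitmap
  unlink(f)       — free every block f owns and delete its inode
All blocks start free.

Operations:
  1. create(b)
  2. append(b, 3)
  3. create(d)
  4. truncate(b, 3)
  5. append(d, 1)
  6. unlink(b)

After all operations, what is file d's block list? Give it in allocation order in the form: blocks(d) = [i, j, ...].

blocks(d) = [4, 3]

create(b): bitmap=F............. | b=[0]
append(b, 3): bitmap=FFFF.......... | b=[0, 1, 2, 3]
create(d): bitmap=FFFFF......... | b=[0, 1, 2, 3] d=[4]
truncate(b, 3): bitmap=FFF.F......... | b=[0, 1, 2] d=[4]
append(d, 1): bitmap=FFFFF......... | b=[0, 1, 2] d=[4, 3]
unlink(b): bitmap=...FF......... | d=[4, 3]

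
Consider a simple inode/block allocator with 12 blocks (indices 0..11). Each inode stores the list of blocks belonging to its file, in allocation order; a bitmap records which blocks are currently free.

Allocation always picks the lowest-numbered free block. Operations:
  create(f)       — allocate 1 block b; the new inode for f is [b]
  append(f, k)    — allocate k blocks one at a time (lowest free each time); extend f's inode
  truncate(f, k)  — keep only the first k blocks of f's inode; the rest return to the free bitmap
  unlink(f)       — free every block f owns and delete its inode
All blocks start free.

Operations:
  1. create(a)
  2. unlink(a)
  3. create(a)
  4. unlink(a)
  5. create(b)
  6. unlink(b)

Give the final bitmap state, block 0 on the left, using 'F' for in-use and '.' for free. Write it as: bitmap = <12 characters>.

after create(a) → a:[0]  free=[F...........]
after unlink(a) →   free=[............]
after create(a) → a:[0]  free=[F...........]
after unlink(a) →   free=[............]
after create(b) → b:[0]  free=[F...........]
after unlink(b) →   free=[............]

bitmap = ............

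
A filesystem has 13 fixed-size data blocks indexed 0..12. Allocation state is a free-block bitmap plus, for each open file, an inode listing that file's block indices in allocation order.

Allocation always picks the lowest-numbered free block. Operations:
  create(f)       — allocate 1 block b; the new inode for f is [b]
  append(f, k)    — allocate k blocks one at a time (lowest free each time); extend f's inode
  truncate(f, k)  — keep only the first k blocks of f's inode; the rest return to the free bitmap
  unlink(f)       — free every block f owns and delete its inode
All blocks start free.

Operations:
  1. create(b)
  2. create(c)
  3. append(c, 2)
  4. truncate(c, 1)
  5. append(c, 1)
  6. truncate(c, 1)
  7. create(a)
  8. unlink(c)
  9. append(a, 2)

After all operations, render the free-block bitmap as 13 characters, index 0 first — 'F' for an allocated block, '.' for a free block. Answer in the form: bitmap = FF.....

  1. create(b)  ⇒  F............  {b→[0]}
  2. create(c)  ⇒  FF...........  {b→[0]; c→[1]}
  3. append(c, 2)  ⇒  FFFF.........  {b→[0]; c→[1, 2, 3]}
  4. truncate(c, 1)  ⇒  FF...........  {b→[0]; c→[1]}
  5. append(c, 1)  ⇒  FFF..........  {b→[0]; c→[1, 2]}
  6. truncate(c, 1)  ⇒  FF...........  {b→[0]; c→[1]}
  7. create(a)  ⇒  FFF..........  {a→[2]; b→[0]; c→[1]}
  8. unlink(c)  ⇒  F.F..........  {a→[2]; b→[0]}
  9. append(a, 2)  ⇒  FFFF.........  {a→[2, 1, 3]; b→[0]}

bitmap = FFFF.........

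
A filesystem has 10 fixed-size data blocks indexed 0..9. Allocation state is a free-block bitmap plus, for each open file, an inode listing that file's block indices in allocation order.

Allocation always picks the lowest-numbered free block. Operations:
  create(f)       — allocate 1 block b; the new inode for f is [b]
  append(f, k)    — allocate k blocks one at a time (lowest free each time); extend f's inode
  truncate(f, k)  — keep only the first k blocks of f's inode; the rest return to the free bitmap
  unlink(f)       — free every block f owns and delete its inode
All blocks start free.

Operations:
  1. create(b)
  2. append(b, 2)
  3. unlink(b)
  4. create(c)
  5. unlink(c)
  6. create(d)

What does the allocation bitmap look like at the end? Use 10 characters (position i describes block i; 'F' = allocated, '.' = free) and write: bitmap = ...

bitmap = F.........

create(b): bitmap=F......... | b=[0]
append(b, 2): bitmap=FFF....... | b=[0, 1, 2]
unlink(b): bitmap=.......... | 
create(c): bitmap=F......... | c=[0]
unlink(c): bitmap=.......... | 
create(d): bitmap=F......... | d=[0]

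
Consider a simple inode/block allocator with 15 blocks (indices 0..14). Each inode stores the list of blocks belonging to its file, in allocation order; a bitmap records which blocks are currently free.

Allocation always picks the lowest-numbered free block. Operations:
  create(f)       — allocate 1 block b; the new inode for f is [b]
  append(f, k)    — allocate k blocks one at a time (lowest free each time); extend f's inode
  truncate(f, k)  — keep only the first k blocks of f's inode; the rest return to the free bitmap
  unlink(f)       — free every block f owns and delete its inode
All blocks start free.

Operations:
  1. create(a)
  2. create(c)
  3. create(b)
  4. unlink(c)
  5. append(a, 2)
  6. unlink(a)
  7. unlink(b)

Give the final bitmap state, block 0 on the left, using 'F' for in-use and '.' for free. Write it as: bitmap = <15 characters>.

bitmap = ...............

  1. create(a)  ⇒  F..............  {a→[0]}
  2. create(c)  ⇒  FF.............  {a→[0]; c→[1]}
  3. create(b)  ⇒  FFF............  {a→[0]; b→[2]; c→[1]}
  4. unlink(c)  ⇒  F.F............  {a→[0]; b→[2]}
  5. append(a, 2)  ⇒  FFFF...........  {a→[0, 1, 3]; b→[2]}
  6. unlink(a)  ⇒  ..F............  {b→[2]}
  7. unlink(b)  ⇒  ...............  {}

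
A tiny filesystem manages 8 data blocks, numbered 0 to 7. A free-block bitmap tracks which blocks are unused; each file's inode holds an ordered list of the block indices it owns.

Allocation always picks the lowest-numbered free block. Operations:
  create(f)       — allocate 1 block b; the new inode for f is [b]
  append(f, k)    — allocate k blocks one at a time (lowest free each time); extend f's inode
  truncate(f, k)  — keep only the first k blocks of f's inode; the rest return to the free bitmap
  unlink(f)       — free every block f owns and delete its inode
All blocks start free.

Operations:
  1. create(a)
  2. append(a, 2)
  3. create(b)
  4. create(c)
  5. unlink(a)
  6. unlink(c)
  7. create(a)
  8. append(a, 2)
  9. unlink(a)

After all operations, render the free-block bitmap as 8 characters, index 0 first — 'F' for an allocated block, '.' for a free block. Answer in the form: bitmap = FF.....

bitmap = ...F....

[1] create(a) — a=0 (map F.......)
[2] append(a, 2) — a=0,1,2 (map FFF.....)
[3] create(b) — a=0,1,2 b=3 (map FFFF....)
[4] create(c) — a=0,1,2 b=3 c=4 (map FFFFF...)
[5] unlink(a) — b=3 c=4 (map ...FF...)
[6] unlink(c) — b=3 (map ...F....)
[7] create(a) — a=0 b=3 (map F..F....)
[8] append(a, 2) — a=0,1,2 b=3 (map FFFF....)
[9] unlink(a) — b=3 (map ...F....)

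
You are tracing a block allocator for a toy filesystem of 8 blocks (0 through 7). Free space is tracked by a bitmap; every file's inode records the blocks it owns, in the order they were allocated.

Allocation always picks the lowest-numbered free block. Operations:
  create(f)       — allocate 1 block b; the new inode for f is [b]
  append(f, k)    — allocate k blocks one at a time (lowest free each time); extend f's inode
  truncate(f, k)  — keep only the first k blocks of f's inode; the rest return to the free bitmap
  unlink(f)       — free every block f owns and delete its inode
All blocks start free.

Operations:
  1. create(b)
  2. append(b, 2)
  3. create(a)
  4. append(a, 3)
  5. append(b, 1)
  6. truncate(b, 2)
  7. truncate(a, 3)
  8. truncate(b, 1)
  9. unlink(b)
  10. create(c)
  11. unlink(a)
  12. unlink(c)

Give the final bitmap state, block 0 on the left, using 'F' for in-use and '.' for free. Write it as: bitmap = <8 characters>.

bitmap = ........

create(b): bitmap=F....... | b=[0]
append(b, 2): bitmap=FFF..... | b=[0, 1, 2]
create(a): bitmap=FFFF.... | a=[3] b=[0, 1, 2]
append(a, 3): bitmap=FFFFFFF. | a=[3, 4, 5, 6] b=[0, 1, 2]
append(b, 1): bitmap=FFFFFFFF | a=[3, 4, 5, 6] b=[0, 1, 2, 7]
truncate(b, 2): bitmap=FF.FFFF. | a=[3, 4, 5, 6] b=[0, 1]
truncate(a, 3): bitmap=FF.FFF.. | a=[3, 4, 5] b=[0, 1]
truncate(b, 1): bitmap=F..FFF.. | a=[3, 4, 5] b=[0]
unlink(b): bitmap=...FFF.. | a=[3, 4, 5]
create(c): bitmap=F..FFF.. | a=[3, 4, 5] c=[0]
unlink(a): bitmap=F....... | c=[0]
unlink(c): bitmap=........ | 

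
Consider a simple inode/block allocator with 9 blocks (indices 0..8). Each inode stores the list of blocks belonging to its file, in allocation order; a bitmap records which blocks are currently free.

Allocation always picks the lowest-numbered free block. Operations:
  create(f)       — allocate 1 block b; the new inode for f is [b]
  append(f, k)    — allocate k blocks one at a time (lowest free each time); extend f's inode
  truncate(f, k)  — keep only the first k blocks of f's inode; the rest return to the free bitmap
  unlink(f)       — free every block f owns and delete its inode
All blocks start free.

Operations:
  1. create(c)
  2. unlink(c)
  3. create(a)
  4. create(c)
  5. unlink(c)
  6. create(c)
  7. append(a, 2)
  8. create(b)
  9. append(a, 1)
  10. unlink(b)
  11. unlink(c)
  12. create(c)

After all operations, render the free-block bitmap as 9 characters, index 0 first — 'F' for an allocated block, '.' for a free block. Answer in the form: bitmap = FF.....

bitmap = FFFF.F...

create(c): bitmap=F........ | c=[0]
unlink(c): bitmap=......... | 
create(a): bitmap=F........ | a=[0]
create(c): bitmap=FF....... | a=[0] c=[1]
unlink(c): bitmap=F........ | a=[0]
create(c): bitmap=FF....... | a=[0] c=[1]
append(a, 2): bitmap=FFFF..... | a=[0, 2, 3] c=[1]
create(b): bitmap=FFFFF.... | a=[0, 2, 3] b=[4] c=[1]
append(a, 1): bitmap=FFFFFF... | a=[0, 2, 3, 5] b=[4] c=[1]
unlink(b): bitmap=FFFF.F... | a=[0, 2, 3, 5] c=[1]
unlink(c): bitmap=F.FF.F... | a=[0, 2, 3, 5]
create(c): bitmap=FFFF.F... | a=[0, 2, 3, 5] c=[1]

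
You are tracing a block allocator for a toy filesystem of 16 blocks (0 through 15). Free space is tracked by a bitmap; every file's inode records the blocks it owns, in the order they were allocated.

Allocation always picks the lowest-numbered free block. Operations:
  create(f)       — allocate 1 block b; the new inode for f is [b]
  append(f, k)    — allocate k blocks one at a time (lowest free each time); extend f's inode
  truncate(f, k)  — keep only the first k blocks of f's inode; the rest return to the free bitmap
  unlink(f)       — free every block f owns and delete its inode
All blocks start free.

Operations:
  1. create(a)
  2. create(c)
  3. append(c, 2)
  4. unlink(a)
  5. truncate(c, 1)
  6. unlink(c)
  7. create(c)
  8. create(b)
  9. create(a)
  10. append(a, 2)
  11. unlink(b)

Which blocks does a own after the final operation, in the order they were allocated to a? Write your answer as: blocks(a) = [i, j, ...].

blocks(a) = [2, 3, 4]

after create(a) → a:[0]  free=[F...............]
after create(c) → a:[0], c:[1]  free=[FF..............]
after append(c, 2) → a:[0], c:[1, 2, 3]  free=[FFFF............]
after unlink(a) → c:[1, 2, 3]  free=[.FFF............]
after truncate(c, 1) → c:[1]  free=[.F..............]
after unlink(c) →   free=[................]
after create(c) → c:[0]  free=[F...............]
after create(b) → b:[1], c:[0]  free=[FF..............]
after create(a) → a:[2], b:[1], c:[0]  free=[FFF.............]
after append(a, 2) → a:[2, 3, 4], b:[1], c:[0]  free=[FFFFF...........]
after unlink(b) → a:[2, 3, 4], c:[0]  free=[F.FFF...........]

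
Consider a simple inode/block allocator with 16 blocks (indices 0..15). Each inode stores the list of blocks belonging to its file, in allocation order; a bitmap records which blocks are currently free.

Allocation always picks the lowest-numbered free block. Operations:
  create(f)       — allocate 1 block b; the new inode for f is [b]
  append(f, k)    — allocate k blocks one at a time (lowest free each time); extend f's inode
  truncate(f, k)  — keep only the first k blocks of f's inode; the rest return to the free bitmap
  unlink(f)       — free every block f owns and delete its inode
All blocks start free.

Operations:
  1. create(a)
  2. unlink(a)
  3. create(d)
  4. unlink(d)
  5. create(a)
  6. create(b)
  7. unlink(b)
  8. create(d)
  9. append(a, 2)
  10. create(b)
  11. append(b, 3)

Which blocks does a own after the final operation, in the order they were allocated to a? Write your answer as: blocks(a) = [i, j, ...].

blocks(a) = [0, 2, 3]

  1. create(a)  ⇒  F...............  {a→[0]}
  2. unlink(a)  ⇒  ................  {}
  3. create(d)  ⇒  F...............  {d→[0]}
  4. unlink(d)  ⇒  ................  {}
  5. create(a)  ⇒  F...............  {a→[0]}
  6. create(b)  ⇒  FF..............  {a→[0]; b→[1]}
  7. unlink(b)  ⇒  F...............  {a→[0]}
  8. create(d)  ⇒  FF..............  {a→[0]; d→[1]}
  9. append(a, 2)  ⇒  FFFF............  {a→[0, 2, 3]; d→[1]}
  10. create(b)  ⇒  FFFFF...........  {a→[0, 2, 3]; b→[4]; d→[1]}
  11. append(b, 3)  ⇒  FFFFFFFF........  {a→[0, 2, 3]; b→[4, 5, 6, 7]; d→[1]}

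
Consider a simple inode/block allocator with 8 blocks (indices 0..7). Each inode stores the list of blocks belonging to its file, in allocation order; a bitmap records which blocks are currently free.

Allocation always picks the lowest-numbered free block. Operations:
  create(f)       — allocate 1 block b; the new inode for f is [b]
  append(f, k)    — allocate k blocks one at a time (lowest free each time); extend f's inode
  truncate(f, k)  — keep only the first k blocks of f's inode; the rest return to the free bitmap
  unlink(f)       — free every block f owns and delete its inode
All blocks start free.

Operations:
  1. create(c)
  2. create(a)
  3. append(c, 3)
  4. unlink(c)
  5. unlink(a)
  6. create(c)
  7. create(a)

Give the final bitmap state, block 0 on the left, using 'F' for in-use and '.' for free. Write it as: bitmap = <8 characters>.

[1] create(c) — c=0 (map F.......)
[2] create(a) — a=1 c=0 (map FF......)
[3] append(c, 3) — a=1 c=0,2,3,4 (map FFFFF...)
[4] unlink(c) — a=1 (map .F......)
[5] unlink(a) —  (map ........)
[6] create(c) — c=0 (map F.......)
[7] create(a) — a=1 c=0 (map FF......)

bitmap = FF......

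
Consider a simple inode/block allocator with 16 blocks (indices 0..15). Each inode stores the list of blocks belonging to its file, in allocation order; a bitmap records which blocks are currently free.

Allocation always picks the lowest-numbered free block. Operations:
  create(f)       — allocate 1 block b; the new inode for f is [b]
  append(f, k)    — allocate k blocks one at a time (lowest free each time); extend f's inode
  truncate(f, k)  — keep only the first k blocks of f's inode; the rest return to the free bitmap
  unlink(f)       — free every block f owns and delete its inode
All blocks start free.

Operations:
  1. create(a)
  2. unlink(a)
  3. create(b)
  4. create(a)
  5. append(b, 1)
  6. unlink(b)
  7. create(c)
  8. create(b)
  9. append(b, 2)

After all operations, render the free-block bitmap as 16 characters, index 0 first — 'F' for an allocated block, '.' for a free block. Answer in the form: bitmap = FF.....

bitmap = FFFFF...........

after create(a) → a:[0]  free=[F...............]
after unlink(a) →   free=[................]
after create(b) → b:[0]  free=[F...............]
after create(a) → a:[1], b:[0]  free=[FF..............]
after append(b, 1) → a:[1], b:[0, 2]  free=[FFF.............]
after unlink(b) → a:[1]  free=[.F..............]
after create(c) → a:[1], c:[0]  free=[FF..............]
after create(b) → a:[1], b:[2], c:[0]  free=[FFF.............]
after append(b, 2) → a:[1], b:[2, 3, 4], c:[0]  free=[FFFFF...........]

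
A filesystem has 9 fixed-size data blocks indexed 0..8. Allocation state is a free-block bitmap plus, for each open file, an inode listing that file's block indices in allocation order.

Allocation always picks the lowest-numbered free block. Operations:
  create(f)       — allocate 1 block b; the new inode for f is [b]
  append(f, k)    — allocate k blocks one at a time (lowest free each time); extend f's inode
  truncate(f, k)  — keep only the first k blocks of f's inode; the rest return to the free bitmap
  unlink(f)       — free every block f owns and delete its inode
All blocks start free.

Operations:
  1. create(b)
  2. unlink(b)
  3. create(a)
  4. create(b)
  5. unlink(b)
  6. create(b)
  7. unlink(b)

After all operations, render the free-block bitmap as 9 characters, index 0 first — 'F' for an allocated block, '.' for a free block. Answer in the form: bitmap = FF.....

create(b): bitmap=F........ | b=[0]
unlink(b): bitmap=......... | 
create(a): bitmap=F........ | a=[0]
create(b): bitmap=FF....... | a=[0] b=[1]
unlink(b): bitmap=F........ | a=[0]
create(b): bitmap=FF....... | a=[0] b=[1]
unlink(b): bitmap=F........ | a=[0]

bitmap = F........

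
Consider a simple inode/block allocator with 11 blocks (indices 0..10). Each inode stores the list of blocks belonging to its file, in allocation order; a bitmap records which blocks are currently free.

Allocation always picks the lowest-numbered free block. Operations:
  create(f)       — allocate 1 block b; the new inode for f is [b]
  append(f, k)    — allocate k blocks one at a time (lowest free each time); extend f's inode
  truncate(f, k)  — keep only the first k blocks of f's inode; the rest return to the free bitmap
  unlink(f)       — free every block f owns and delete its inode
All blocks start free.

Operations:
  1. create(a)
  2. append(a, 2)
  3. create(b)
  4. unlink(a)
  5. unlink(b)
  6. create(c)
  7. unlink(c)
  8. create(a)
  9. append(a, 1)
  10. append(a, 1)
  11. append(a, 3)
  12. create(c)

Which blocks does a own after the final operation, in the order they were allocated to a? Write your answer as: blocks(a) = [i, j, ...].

blocks(a) = [0, 1, 2, 3, 4, 5]

[1] create(a) — a=0 (map F..........)
[2] append(a, 2) — a=0,1,2 (map FFF........)
[3] create(b) — a=0,1,2 b=3 (map FFFF.......)
[4] unlink(a) — b=3 (map ...F.......)
[5] unlink(b) —  (map ...........)
[6] create(c) — c=0 (map F..........)
[7] unlink(c) —  (map ...........)
[8] create(a) — a=0 (map F..........)
[9] append(a, 1) — a=0,1 (map FF.........)
[10] append(a, 1) — a=0,1,2 (map FFF........)
[11] append(a, 3) — a=0,1,2,3,4,5 (map FFFFFF.....)
[12] create(c) — a=0,1,2,3,4,5 c=6 (map FFFFFFF....)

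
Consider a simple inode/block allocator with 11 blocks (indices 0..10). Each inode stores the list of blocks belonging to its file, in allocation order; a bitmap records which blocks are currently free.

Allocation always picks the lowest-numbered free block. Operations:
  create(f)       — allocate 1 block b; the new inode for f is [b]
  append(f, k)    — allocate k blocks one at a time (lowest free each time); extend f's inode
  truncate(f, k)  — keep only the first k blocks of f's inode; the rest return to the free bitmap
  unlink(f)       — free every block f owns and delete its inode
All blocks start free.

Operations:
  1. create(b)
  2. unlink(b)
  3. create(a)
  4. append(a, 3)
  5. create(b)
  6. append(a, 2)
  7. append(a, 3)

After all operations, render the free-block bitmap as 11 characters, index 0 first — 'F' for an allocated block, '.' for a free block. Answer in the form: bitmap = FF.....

bitmap = FFFFFFFFFF.

[1] create(b) — b=0 (map F..........)
[2] unlink(b) —  (map ...........)
[3] create(a) — a=0 (map F..........)
[4] append(a, 3) — a=0,1,2,3 (map FFFF.......)
[5] create(b) — a=0,1,2,3 b=4 (map FFFFF......)
[6] append(a, 2) — a=0,1,2,3,5,6 b=4 (map FFFFFFF....)
[7] append(a, 3) — a=0,1,2,3,5,6,7,8,9 b=4 (map FFFFFFFFFF.)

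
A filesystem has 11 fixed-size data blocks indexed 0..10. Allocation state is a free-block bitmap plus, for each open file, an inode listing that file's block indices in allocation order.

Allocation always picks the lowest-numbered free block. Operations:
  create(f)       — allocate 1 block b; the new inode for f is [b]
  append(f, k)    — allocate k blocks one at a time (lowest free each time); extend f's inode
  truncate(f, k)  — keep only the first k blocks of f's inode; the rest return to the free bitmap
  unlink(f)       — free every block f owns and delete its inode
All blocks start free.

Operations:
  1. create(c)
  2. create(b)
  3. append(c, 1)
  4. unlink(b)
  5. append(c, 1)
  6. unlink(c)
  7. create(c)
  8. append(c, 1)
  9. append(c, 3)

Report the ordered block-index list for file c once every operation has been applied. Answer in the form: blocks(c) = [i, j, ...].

blocks(c) = [0, 1, 2, 3, 4]

  1. create(c)  ⇒  F..........  {c→[0]}
  2. create(b)  ⇒  FF.........  {b→[1]; c→[0]}
  3. append(c, 1)  ⇒  FFF........  {b→[1]; c→[0, 2]}
  4. unlink(b)  ⇒  F.F........  {c→[0, 2]}
  5. append(c, 1)  ⇒  FFF........  {c→[0, 2, 1]}
  6. unlink(c)  ⇒  ...........  {}
  7. create(c)  ⇒  F..........  {c→[0]}
  8. append(c, 1)  ⇒  FF.........  {c→[0, 1]}
  9. append(c, 3)  ⇒  FFFFF......  {c→[0, 1, 2, 3, 4]}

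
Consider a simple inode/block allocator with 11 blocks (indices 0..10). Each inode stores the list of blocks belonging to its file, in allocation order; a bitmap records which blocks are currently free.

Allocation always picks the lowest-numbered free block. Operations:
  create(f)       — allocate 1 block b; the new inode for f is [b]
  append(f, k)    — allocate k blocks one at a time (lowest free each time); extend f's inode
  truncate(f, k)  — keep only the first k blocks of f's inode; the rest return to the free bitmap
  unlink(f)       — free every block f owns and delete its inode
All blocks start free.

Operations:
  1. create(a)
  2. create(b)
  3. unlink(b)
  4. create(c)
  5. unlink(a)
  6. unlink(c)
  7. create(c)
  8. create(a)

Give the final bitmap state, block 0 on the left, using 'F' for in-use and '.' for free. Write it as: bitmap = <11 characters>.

bitmap = FF.........

  1. create(a)  ⇒  F..........  {a→[0]}
  2. create(b)  ⇒  FF.........  {a→[0]; b→[1]}
  3. unlink(b)  ⇒  F..........  {a→[0]}
  4. create(c)  ⇒  FF.........  {a→[0]; c→[1]}
  5. unlink(a)  ⇒  .F.........  {c→[1]}
  6. unlink(c)  ⇒  ...........  {}
  7. create(c)  ⇒  F..........  {c→[0]}
  8. create(a)  ⇒  FF.........  {a→[1]; c→[0]}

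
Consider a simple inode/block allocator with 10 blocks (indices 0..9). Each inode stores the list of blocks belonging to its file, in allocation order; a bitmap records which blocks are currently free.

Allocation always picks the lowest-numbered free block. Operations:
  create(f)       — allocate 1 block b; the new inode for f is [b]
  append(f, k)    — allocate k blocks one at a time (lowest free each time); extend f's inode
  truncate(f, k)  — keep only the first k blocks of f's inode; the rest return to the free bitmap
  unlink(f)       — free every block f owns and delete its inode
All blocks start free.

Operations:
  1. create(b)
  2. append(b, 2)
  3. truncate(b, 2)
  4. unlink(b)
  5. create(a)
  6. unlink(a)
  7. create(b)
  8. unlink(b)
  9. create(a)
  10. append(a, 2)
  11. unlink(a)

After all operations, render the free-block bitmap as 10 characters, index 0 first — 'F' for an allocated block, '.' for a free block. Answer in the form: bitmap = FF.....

bitmap = ..........

  1. create(b)  ⇒  F.........  {b→[0]}
  2. append(b, 2)  ⇒  FFF.......  {b→[0, 1, 2]}
  3. truncate(b, 2)  ⇒  FF........  {b→[0, 1]}
  4. unlink(b)  ⇒  ..........  {}
  5. create(a)  ⇒  F.........  {a→[0]}
  6. unlink(a)  ⇒  ..........  {}
  7. create(b)  ⇒  F.........  {b→[0]}
  8. unlink(b)  ⇒  ..........  {}
  9. create(a)  ⇒  F.........  {a→[0]}
  10. append(a, 2)  ⇒  FFF.......  {a→[0, 1, 2]}
  11. unlink(a)  ⇒  ..........  {}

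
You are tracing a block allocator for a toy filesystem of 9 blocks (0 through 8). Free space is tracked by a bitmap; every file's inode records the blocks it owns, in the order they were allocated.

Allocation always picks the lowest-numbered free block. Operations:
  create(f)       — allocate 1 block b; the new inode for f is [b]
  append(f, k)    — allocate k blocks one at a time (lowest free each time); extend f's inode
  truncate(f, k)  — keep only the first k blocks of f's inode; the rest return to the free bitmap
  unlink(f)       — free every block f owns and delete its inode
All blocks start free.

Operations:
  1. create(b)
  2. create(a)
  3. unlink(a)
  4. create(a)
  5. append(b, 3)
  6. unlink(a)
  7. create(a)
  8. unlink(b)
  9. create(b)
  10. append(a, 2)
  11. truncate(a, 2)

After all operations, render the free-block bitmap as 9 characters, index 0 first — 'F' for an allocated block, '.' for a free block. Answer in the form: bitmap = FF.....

bitmap = FFF......

after create(b) → b:[0]  free=[F........]
after create(a) → a:[1], b:[0]  free=[FF.......]
after unlink(a) → b:[0]  free=[F........]
after create(a) → a:[1], b:[0]  free=[FF.......]
after append(b, 3) → a:[1], b:[0, 2, 3, 4]  free=[FFFFF....]
after unlink(a) → b:[0, 2, 3, 4]  free=[F.FFF....]
after create(a) → a:[1], b:[0, 2, 3, 4]  free=[FFFFF....]
after unlink(b) → a:[1]  free=[.F.......]
after create(b) → a:[1], b:[0]  free=[FF.......]
after append(a, 2) → a:[1, 2, 3], b:[0]  free=[FFFF.....]
after truncate(a, 2) → a:[1, 2], b:[0]  free=[FFF......]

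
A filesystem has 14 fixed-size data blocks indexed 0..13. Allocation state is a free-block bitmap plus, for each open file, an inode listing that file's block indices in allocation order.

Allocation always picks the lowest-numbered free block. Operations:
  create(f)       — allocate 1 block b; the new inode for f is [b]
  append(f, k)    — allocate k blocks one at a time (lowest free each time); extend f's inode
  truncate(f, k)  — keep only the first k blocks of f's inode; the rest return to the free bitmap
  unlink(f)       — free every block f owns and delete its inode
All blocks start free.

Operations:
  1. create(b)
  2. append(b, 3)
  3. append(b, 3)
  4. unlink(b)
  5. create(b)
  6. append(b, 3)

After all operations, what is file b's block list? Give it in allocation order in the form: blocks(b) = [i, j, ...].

blocks(b) = [0, 1, 2, 3]

  1. create(b)  ⇒  F.............  {b→[0]}
  2. append(b, 3)  ⇒  FFFF..........  {b→[0, 1, 2, 3]}
  3. append(b, 3)  ⇒  FFFFFFF.......  {b→[0, 1, 2, 3, 4, 5, 6]}
  4. unlink(b)  ⇒  ..............  {}
  5. create(b)  ⇒  F.............  {b→[0]}
  6. append(b, 3)  ⇒  FFFF..........  {b→[0, 1, 2, 3]}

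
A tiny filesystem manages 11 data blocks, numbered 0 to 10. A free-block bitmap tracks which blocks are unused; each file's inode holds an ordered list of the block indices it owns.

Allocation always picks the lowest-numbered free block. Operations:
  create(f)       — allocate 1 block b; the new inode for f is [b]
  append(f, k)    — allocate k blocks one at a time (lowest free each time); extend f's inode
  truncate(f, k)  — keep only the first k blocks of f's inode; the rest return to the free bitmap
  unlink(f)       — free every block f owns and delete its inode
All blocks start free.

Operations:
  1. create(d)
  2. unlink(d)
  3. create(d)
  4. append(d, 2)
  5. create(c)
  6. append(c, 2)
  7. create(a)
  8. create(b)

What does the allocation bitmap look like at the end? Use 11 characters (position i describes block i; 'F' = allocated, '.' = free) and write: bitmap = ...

bitmap = FFFFFFFF...

create(d): bitmap=F.......... | d=[0]
unlink(d): bitmap=........... | 
create(d): bitmap=F.......... | d=[0]
append(d, 2): bitmap=FFF........ | d=[0, 1, 2]
create(c): bitmap=FFFF....... | c=[3] d=[0, 1, 2]
append(c, 2): bitmap=FFFFFF..... | c=[3, 4, 5] d=[0, 1, 2]
create(a): bitmap=FFFFFFF.... | a=[6] c=[3, 4, 5] d=[0, 1, 2]
create(b): bitmap=FFFFFFFF... | a=[6] b=[7] c=[3, 4, 5] d=[0, 1, 2]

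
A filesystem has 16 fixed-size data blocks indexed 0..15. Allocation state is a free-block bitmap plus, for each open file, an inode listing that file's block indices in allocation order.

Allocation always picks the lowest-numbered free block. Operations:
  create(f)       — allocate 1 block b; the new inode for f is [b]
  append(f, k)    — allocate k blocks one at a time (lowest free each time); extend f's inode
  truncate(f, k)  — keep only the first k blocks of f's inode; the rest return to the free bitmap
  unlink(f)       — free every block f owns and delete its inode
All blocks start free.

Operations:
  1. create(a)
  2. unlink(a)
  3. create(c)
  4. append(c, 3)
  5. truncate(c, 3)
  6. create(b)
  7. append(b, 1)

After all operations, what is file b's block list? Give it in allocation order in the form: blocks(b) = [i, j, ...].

blocks(b) = [3, 4]

create(a): bitmap=F............... | a=[0]
unlink(a): bitmap=................ | 
create(c): bitmap=F............... | c=[0]
append(c, 3): bitmap=FFFF............ | c=[0, 1, 2, 3]
truncate(c, 3): bitmap=FFF............. | c=[0, 1, 2]
create(b): bitmap=FFFF............ | b=[3] c=[0, 1, 2]
append(b, 1): bitmap=FFFFF........... | b=[3, 4] c=[0, 1, 2]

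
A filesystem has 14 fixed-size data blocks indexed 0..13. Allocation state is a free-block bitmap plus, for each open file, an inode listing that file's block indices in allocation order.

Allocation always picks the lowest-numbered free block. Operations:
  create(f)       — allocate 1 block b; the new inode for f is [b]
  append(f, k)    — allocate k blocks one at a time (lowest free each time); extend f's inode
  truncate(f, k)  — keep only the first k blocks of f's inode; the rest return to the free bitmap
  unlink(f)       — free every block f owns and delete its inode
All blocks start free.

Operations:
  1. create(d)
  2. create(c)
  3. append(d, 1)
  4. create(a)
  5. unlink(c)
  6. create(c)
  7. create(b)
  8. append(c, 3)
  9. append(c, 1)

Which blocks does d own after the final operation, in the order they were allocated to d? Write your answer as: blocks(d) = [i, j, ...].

blocks(d) = [0, 2]

  1. create(d)  ⇒  F.............  {d→[0]}
  2. create(c)  ⇒  FF............  {c→[1]; d→[0]}
  3. append(d, 1)  ⇒  FFF...........  {c→[1]; d→[0, 2]}
  4. create(a)  ⇒  FFFF..........  {a→[3]; c→[1]; d→[0, 2]}
  5. unlink(c)  ⇒  F.FF..........  {a→[3]; d→[0, 2]}
  6. create(c)  ⇒  FFFF..........  {a→[3]; c→[1]; d→[0, 2]}
  7. create(b)  ⇒  FFFFF.........  {a→[3]; b→[4]; c→[1]; d→[0, 2]}
  8. append(c, 3)  ⇒  FFFFFFFF......  {a→[3]; b→[4]; c→[1, 5, 6, 7]; d→[0, 2]}
  9. append(c, 1)  ⇒  FFFFFFFFF.....  {a→[3]; b→[4]; c→[1, 5, 6, 7, 8]; d→[0, 2]}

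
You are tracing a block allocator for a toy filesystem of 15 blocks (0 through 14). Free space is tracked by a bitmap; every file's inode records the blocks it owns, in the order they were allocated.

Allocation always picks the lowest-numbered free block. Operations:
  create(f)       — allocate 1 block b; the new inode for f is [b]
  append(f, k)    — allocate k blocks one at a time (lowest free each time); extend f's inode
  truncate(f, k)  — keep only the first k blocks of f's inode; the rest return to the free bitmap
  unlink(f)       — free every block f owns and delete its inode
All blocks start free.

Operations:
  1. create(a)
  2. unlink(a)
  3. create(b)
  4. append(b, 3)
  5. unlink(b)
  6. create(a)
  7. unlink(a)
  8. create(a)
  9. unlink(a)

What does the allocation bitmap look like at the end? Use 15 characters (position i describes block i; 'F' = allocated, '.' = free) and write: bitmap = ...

bitmap = ...............

after create(a) → a:[0]  free=[F..............]
after unlink(a) →   free=[...............]
after create(b) → b:[0]  free=[F..............]
after append(b, 3) → b:[0, 1, 2, 3]  free=[FFFF...........]
after unlink(b) →   free=[...............]
after create(a) → a:[0]  free=[F..............]
after unlink(a) →   free=[...............]
after create(a) → a:[0]  free=[F..............]
after unlink(a) →   free=[...............]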